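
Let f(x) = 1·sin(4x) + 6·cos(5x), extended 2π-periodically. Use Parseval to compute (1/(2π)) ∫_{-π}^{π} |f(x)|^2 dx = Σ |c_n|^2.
Σ |c_n|^2 = 37/2

Expand |f|^2 and use orthogonality of {sin(nx), cos(mx)} on [-π, π]:
  ∫_{-π}^{π} sin(nx)^2 dx = π, ∫ cos(mx)^2 dx = π, and cross terms integrate to 0.
So ∫_{-π}^{π} f(x)^2 dx = 1^2 · π + 6^2 · π = (1 + 36)π.
Divide by 2π: (1 + 36)/2 = 37/2.
By Parseval, this equals Σ |c_n|^2.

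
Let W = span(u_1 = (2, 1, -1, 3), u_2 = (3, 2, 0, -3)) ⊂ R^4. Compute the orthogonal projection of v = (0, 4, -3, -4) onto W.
proj_W(v) = (15/7, 500/329, 90/329, -165/47)

Set up U = [u_1 | ... | u_2] ∈ R^(4×2). The projector onto W = col(U) is P = U (U^T U)^(-1) U^T.
Compute U^T U =
  [15, -1]
  [-1, 22],
and U^T v = (-5, 20).
Solve U^T U · c = U^T v for the coefficients: c = (-90/329, 295/329). The projection is proj_W(v) = U c.
Check: (v - proj_W(v)) · u_1 = 0  (should be 0).
Check: (v - proj_W(v)) · u_2 = 0  (should be 0).
Result: proj_W(v) = (15/7, 500/329, 90/329, -165/47).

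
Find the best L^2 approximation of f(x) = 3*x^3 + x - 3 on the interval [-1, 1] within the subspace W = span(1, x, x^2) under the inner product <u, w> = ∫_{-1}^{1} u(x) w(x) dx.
g(x) = 14*x/5 - 3

The best approximation g ∈ W is the orthogonal projection of f onto W. Writing g = a_0 + a_1 x + a_2 x^2, the coefficients solve the normal equations G · a = b where
  G_{ij} = <φ_i, φ_j> and b_i = <f, φ_i>, with φ_0 = 1, φ_1 = x, φ_2 = x^2.
G =
  [2, 0, 2/3]
  [0, 2/3, 0]
  [2/3, 0, 2/5],
b = (-6, 28/15, -2).
Solving gives a_0 = -3, a_1 = 14/5, a_2 = 0, so
  g(x) = 14*x/5 - 3.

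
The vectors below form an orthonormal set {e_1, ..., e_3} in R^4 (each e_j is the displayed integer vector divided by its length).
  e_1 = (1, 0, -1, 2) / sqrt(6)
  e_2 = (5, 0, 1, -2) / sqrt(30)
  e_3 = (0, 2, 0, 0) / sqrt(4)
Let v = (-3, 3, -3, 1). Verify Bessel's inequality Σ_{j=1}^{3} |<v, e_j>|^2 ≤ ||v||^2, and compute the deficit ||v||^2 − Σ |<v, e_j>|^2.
Σ |<v, e_j>|^2 = 23; ||v||^2 = 28; deficit = 5

Write each e_j = u_j / sqrt(<u_j, u_j>) where u_j is the displayed integer vector. Then <v, e_j> = <v, u_j> / sqrt(<u_j, u_j>), so |<v, e_j>|^2 = <v, u_j>^2 / <u_j, u_j>.
Coefficients: <v, e_1> = 2/sqrt(6), <v, e_2> = -20/sqrt(30), <v, e_3> = 6/sqrt(4).
Square and sum: Σ |<v, e_j>|^2 = 23.
Compute ||v||^2 = v·v = 28.
Deficit = 28 − 23 = 5 ≥ 0, confirming Bessel's inequality. (The deficit equals ||v − Σ <v,e_j> e_j||^2, the squared distance from v to span{e_j}.)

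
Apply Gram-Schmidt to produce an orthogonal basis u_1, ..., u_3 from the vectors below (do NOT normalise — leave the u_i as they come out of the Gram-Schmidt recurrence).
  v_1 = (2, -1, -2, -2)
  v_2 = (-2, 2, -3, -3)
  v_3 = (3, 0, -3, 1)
Orthogonal basis:
  u_1 = (2, -1, -2, -2)
  u_2 = (-38/13, 32/13, -27/13, -27/13)
  u_3 = (133/151, 190/151, -283/151, 321/151)

Apply the Gram-Schmidt recurrence
  u_1 = v_1
  u_i = v_i − Σ_{j<i} ((v_i · u_j) / (u_j · u_j)) · u_j.

Step by step this gives:
  u_1 = (2, -1, -2, -2)
  u_2 = (-38/13, 32/13, -27/13, -27/13)
  u_3 = (133/151, 190/151, -283/151, 321/151)

Orthogonality check:
  u_2 · u_1 = 0 (should be 0)
  u_3 · u_1 = 0 (should be 0)
  u_3 · u_2 = 0 (should be 0)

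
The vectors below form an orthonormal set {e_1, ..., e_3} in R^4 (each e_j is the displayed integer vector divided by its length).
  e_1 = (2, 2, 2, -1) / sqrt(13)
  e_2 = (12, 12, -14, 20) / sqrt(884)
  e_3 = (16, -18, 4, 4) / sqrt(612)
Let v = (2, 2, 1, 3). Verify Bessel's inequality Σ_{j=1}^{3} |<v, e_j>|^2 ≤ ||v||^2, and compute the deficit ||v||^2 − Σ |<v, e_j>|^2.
Σ |<v, e_j>|^2 = 14; ||v||^2 = 18; deficit = 4

Write each e_j = u_j / sqrt(<u_j, u_j>) where u_j is the displayed integer vector. Then <v, e_j> = <v, u_j> / sqrt(<u_j, u_j>), so |<v, e_j>|^2 = <v, u_j>^2 / <u_j, u_j>.
Coefficients: <v, e_1> = 7/sqrt(13), <v, e_2> = 94/sqrt(884), <v, e_3> = 12/sqrt(612).
Square and sum: Σ |<v, e_j>|^2 = 14.
Compute ||v||^2 = v·v = 18.
Deficit = 18 − 14 = 4 ≥ 0, confirming Bessel's inequality. (The deficit equals ||v − Σ <v,e_j> e_j||^2, the squared distance from v to span{e_j}.)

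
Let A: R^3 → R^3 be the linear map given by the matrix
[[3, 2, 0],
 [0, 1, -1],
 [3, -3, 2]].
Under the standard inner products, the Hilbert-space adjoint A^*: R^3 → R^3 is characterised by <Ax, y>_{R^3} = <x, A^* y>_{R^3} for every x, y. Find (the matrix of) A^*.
A^* = A^T =
[[3, 0, 3],
 [2, 1, -3],
 [0, -1, 2]]

For real matrices with standard dot products, the defining identity <Ax, y> = <x, A^* y> gives (Ax)^T y = x^T (A^*) y, i.e. x^T A^T y = x^T (A^*) y. Since this holds for all x, y, we must have A^* = A^T. Therefore
A^* =
[[3, 0, 3],
 [2, 1, -3],
 [0, -1, 2]].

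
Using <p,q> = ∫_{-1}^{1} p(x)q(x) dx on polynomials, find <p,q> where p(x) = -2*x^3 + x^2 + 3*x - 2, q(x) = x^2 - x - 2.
<p,q> = 68/15

Expand the product: p(x)·q(x) = -2*x^5 + 3*x^4 + 6*x^3 - 7*x^2 - 4*x + 4.
∫_{-1}^{1} of each monomial x^k gives [2/(k+1) if k even, 0 if k odd]. Integrating term-by-term (or equivalently evaluating the antiderivative F(x) = -x^6/3 + 3*x^5/5 + 3*x^4/2 - 7*x^3/3 - 2*x^2 + 4*x at the endpoints):
  F(1) − F(−1) = 43/30 − (-31/10) = 68/15.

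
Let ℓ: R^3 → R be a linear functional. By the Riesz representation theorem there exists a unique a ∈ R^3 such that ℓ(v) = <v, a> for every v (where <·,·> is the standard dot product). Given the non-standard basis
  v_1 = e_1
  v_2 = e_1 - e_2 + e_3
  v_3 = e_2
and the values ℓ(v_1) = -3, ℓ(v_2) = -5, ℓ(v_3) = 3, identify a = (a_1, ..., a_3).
a = (-3, 3, 1)

Write a = (a_1, ..., a_3) in the standard basis. For each basis vector v_i, ℓ(v_i) = <v_i, a> is a linear equation in the a_j's. Collect the n equations into a matrix system V a = ℓ, where row i of V is v_i (expressed in the standard basis). Since V is invertible (lower-triangular with 1s on the diagonal, up to permutation), solve by back-substitution:
  V =
[[1, 0, 0],
 [1, -1, 1],
 [0, 1, 0]]
  V a = (-3, -5, 3)
Solving gives a = (-3, 3, 1).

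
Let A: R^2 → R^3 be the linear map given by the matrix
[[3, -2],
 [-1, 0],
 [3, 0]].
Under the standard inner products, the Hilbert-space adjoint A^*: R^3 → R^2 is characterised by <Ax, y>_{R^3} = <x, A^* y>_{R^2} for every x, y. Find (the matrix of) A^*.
A^* = A^T =
[[3, -1, 3],
 [-2, 0, 0]]

For real matrices with standard dot products, the defining identity <Ax, y> = <x, A^* y> gives (Ax)^T y = x^T (A^*) y, i.e. x^T A^T y = x^T (A^*) y. Since this holds for all x, y, we must have A^* = A^T. Therefore
A^* =
[[3, -1, 3],
 [-2, 0, 0]].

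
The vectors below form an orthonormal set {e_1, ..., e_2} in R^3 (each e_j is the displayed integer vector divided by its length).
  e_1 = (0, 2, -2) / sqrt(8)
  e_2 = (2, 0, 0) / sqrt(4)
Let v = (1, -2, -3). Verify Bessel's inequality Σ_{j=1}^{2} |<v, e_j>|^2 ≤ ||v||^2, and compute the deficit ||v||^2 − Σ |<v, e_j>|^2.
Σ |<v, e_j>|^2 = 3/2; ||v||^2 = 14; deficit = 25/2

Write each e_j = u_j / sqrt(<u_j, u_j>) where u_j is the displayed integer vector. Then <v, e_j> = <v, u_j> / sqrt(<u_j, u_j>), so |<v, e_j>|^2 = <v, u_j>^2 / <u_j, u_j>.
Coefficients: <v, e_1> = 2/sqrt(8), <v, e_2> = 2/sqrt(4).
Square and sum: Σ |<v, e_j>|^2 = 3/2.
Compute ||v||^2 = v·v = 14.
Deficit = 14 − 3/2 = 25/2 ≥ 0, confirming Bessel's inequality. (The deficit equals ||v − Σ <v,e_j> e_j||^2, the squared distance from v to span{e_j}.)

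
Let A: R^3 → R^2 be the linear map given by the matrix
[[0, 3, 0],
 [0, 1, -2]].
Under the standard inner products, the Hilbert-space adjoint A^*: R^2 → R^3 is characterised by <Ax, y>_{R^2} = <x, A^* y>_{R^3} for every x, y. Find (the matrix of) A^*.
A^* = A^T =
[[0, 0],
 [3, 1],
 [0, -2]]

For real matrices with standard dot products, the defining identity <Ax, y> = <x, A^* y> gives (Ax)^T y = x^T (A^*) y, i.e. x^T A^T y = x^T (A^*) y. Since this holds for all x, y, we must have A^* = A^T. Therefore
A^* =
[[0, 0],
 [3, 1],
 [0, -2]].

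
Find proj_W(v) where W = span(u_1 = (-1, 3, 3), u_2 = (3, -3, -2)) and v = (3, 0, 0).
proj_W(v) = (255/94, -63/94, 27/47)

Set up U = [u_1 | ... | u_2] ∈ R^(3×2). The projector onto W = col(U) is P = U (U^T U)^(-1) U^T.
Compute U^T U =
  [19, -18]
  [-18, 22],
and U^T v = (-3, 9).
Solve U^T U · c = U^T v for the coefficients: c = (48/47, 117/94). The projection is proj_W(v) = U c.
Check: (v - proj_W(v)) · u_1 = 0  (should be 0).
Check: (v - proj_W(v)) · u_2 = 0  (should be 0).
Result: proj_W(v) = (255/94, -63/94, 27/47).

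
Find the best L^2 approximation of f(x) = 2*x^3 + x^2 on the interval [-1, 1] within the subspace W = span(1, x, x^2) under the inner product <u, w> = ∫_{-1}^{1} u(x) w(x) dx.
g(x) = x^2 + 6*x/5

The best approximation g ∈ W is the orthogonal projection of f onto W. Writing g = a_0 + a_1 x + a_2 x^2, the coefficients solve the normal equations G · a = b where
  G_{ij} = <φ_i, φ_j> and b_i = <f, φ_i>, with φ_0 = 1, φ_1 = x, φ_2 = x^2.
G =
  [2, 0, 2/3]
  [0, 2/3, 0]
  [2/3, 0, 2/5],
b = (2/3, 4/5, 2/5).
Solving gives a_0 = 0, a_1 = 6/5, a_2 = 1, so
  g(x) = x^2 + 6*x/5.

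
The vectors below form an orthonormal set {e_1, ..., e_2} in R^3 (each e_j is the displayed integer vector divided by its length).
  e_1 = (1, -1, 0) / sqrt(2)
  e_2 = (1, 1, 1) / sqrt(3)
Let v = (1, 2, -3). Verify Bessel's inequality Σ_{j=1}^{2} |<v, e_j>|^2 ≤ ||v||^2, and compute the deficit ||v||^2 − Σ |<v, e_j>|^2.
Σ |<v, e_j>|^2 = 1/2; ||v||^2 = 14; deficit = 27/2

Write each e_j = u_j / sqrt(<u_j, u_j>) where u_j is the displayed integer vector. Then <v, e_j> = <v, u_j> / sqrt(<u_j, u_j>), so |<v, e_j>|^2 = <v, u_j>^2 / <u_j, u_j>.
Coefficients: <v, e_1> = -1/sqrt(2), <v, e_2> = 0/sqrt(3).
Square and sum: Σ |<v, e_j>|^2 = 1/2.
Compute ||v||^2 = v·v = 14.
Deficit = 14 − 1/2 = 27/2 ≥ 0, confirming Bessel's inequality. (The deficit equals ||v − Σ <v,e_j> e_j||^2, the squared distance from v to span{e_j}.)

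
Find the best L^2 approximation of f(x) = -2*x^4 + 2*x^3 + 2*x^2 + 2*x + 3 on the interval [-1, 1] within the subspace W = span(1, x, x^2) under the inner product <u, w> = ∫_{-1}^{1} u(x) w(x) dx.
g(x) = 2*x^2/7 + 16*x/5 + 111/35

The best approximation g ∈ W is the orthogonal projection of f onto W. Writing g = a_0 + a_1 x + a_2 x^2, the coefficients solve the normal equations G · a = b where
  G_{ij} = <φ_i, φ_j> and b_i = <f, φ_i>, with φ_0 = 1, φ_1 = x, φ_2 = x^2.
G =
  [2, 0, 2/3]
  [0, 2/3, 0]
  [2/3, 0, 2/5],
b = (98/15, 32/15, 78/35).
Solving gives a_0 = 111/35, a_1 = 16/5, a_2 = 2/7, so
  g(x) = 2*x^2/7 + 16*x/5 + 111/35.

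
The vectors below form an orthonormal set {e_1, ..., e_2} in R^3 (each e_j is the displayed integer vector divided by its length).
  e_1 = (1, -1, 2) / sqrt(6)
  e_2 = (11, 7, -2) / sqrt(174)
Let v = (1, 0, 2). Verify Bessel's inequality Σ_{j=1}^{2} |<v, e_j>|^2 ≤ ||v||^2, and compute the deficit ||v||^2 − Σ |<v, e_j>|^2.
Σ |<v, e_j>|^2 = 129/29; ||v||^2 = 5; deficit = 16/29

Write each e_j = u_j / sqrt(<u_j, u_j>) where u_j is the displayed integer vector. Then <v, e_j> = <v, u_j> / sqrt(<u_j, u_j>), so |<v, e_j>|^2 = <v, u_j>^2 / <u_j, u_j>.
Coefficients: <v, e_1> = 5/sqrt(6), <v, e_2> = 7/sqrt(174).
Square and sum: Σ |<v, e_j>|^2 = 129/29.
Compute ||v||^2 = v·v = 5.
Deficit = 5 − 129/29 = 16/29 ≥ 0, confirming Bessel's inequality. (The deficit equals ||v − Σ <v,e_j> e_j||^2, the squared distance from v to span{e_j}.)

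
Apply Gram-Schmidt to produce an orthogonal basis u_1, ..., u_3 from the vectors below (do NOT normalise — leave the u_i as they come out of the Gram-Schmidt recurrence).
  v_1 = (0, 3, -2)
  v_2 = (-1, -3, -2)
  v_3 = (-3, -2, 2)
Orthogonal basis:
  u_1 = (0, 3, -2)
  u_2 = (-1, -24/13, -36/13)
  u_3 = (-456/157, 76/157, 114/157)

Apply the Gram-Schmidt recurrence
  u_1 = v_1
  u_i = v_i − Σ_{j<i} ((v_i · u_j) / (u_j · u_j)) · u_j.

Step by step this gives:
  u_1 = (0, 3, -2)
  u_2 = (-1, -24/13, -36/13)
  u_3 = (-456/157, 76/157, 114/157)

Orthogonality check:
  u_2 · u_1 = 0 (should be 0)
  u_3 · u_1 = 0 (should be 0)
  u_3 · u_2 = 0 (should be 0)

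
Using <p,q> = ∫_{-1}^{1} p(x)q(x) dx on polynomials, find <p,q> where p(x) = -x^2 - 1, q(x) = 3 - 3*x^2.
<p,q> = -24/5

Expand the product: p(x)·q(x) = 3*x^4 - 3.
∫_{-1}^{1} of each monomial x^k gives [2/(k+1) if k even, 0 if k odd]. Integrating term-by-term (or equivalently evaluating the antiderivative F(x) = 3*x^5/5 - 3*x at the endpoints):
  F(1) − F(−1) = -12/5 − (12/5) = -24/5.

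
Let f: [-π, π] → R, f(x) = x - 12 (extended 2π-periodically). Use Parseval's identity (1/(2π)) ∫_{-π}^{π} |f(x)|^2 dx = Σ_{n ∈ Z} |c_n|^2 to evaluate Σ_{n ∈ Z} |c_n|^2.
Σ |c_n|^2 = π^2/3 + 144

Expand and integrate term by term over [-π, π]:
  ∫ (x)^2 dx = 1·(2π^3/3); ∫ 2·1·(-12)·x dx = 0 (odd integrand); ∫ (-12)^2 dx = 144·2π.
So (1/(2π)) ∫_{-π}^{π} (x - 12)^2 dx = 1π^2/3 + 144 = π^2/3 + 144.
Parseval ⇒ Σ |c_n|^2 = π^2/3 + 144.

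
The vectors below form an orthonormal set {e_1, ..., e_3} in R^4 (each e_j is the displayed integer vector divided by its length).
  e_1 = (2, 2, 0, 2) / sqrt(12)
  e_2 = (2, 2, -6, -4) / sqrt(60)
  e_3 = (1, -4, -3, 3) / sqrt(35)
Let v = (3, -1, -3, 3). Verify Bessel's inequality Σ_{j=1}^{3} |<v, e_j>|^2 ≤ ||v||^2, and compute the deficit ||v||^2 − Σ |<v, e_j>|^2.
Σ |<v, e_j>|^2 = 195/7; ||v||^2 = 28; deficit = 1/7

Write each e_j = u_j / sqrt(<u_j, u_j>) where u_j is the displayed integer vector. Then <v, e_j> = <v, u_j> / sqrt(<u_j, u_j>), so |<v, e_j>|^2 = <v, u_j>^2 / <u_j, u_j>.
Coefficients: <v, e_1> = 10/sqrt(12), <v, e_2> = 10/sqrt(60), <v, e_3> = 25/sqrt(35).
Square and sum: Σ |<v, e_j>|^2 = 195/7.
Compute ||v||^2 = v·v = 28.
Deficit = 28 − 195/7 = 1/7 ≥ 0, confirming Bessel's inequality. (The deficit equals ||v − Σ <v,e_j> e_j||^2, the squared distance from v to span{e_j}.)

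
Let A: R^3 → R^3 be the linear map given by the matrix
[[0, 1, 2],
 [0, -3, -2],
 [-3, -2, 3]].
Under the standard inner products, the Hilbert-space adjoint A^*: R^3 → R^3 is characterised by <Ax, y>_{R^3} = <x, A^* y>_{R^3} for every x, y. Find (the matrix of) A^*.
A^* = A^T =
[[0, 0, -3],
 [1, -3, -2],
 [2, -2, 3]]

For real matrices with standard dot products, the defining identity <Ax, y> = <x, A^* y> gives (Ax)^T y = x^T (A^*) y, i.e. x^T A^T y = x^T (A^*) y. Since this holds for all x, y, we must have A^* = A^T. Therefore
A^* =
[[0, 0, -3],
 [1, -3, -2],
 [2, -2, 3]].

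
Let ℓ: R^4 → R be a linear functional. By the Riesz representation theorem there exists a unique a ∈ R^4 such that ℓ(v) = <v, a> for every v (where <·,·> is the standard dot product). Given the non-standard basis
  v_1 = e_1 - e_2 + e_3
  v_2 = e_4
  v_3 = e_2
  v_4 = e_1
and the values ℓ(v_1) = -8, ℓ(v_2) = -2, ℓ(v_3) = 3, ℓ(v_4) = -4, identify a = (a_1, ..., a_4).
a = (-4, 3, -1, -2)

Write a = (a_1, ..., a_4) in the standard basis. For each basis vector v_i, ℓ(v_i) = <v_i, a> is a linear equation in the a_j's. Collect the n equations into a matrix system V a = ℓ, where row i of V is v_i (expressed in the standard basis). Since V is invertible (lower-triangular with 1s on the diagonal, up to permutation), solve by back-substitution:
  V =
[[1, -1, 1, 0],
 [0, 0, 0, 1],
 [0, 1, 0, 0],
 [1, 0, 0, 0]]
  V a = (-8, -2, 3, -4)
Solving gives a = (-4, 3, -1, -2).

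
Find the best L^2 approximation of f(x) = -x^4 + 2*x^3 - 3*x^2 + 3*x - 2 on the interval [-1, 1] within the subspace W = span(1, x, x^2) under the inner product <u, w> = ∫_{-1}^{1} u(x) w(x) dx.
g(x) = -27*x^2/7 + 21*x/5 - 67/35

The best approximation g ∈ W is the orthogonal projection of f onto W. Writing g = a_0 + a_1 x + a_2 x^2, the coefficients solve the normal equations G · a = b where
  G_{ij} = <φ_i, φ_j> and b_i = <f, φ_i>, with φ_0 = 1, φ_1 = x, φ_2 = x^2.
G =
  [2, 0, 2/3]
  [0, 2/3, 0]
  [2/3, 0, 2/5],
b = (-32/5, 14/5, -296/105).
Solving gives a_0 = -67/35, a_1 = 21/5, a_2 = -27/7, so
  g(x) = -27*x^2/7 + 21*x/5 - 67/35.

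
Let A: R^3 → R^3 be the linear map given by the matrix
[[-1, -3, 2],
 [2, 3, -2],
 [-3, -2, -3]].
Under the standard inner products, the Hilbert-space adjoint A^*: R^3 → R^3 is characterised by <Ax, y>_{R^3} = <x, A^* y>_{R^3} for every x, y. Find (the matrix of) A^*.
A^* = A^T =
[[-1, 2, -3],
 [-3, 3, -2],
 [2, -2, -3]]

For real matrices with standard dot products, the defining identity <Ax, y> = <x, A^* y> gives (Ax)^T y = x^T (A^*) y, i.e. x^T A^T y = x^T (A^*) y. Since this holds for all x, y, we must have A^* = A^T. Therefore
A^* =
[[-1, 2, -3],
 [-3, 3, -2],
 [2, -2, -3]].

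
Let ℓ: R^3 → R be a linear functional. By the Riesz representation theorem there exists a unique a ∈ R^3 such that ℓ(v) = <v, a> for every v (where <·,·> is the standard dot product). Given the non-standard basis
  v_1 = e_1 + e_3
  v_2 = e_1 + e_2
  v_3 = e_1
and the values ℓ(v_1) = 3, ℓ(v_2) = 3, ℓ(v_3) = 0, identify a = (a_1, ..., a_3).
a = (0, 3, 3)

Write a = (a_1, ..., a_3) in the standard basis. For each basis vector v_i, ℓ(v_i) = <v_i, a> is a linear equation in the a_j's. Collect the n equations into a matrix system V a = ℓ, where row i of V is v_i (expressed in the standard basis). Since V is invertible (lower-triangular with 1s on the diagonal, up to permutation), solve by back-substitution:
  V =
[[1, 0, 1],
 [1, 1, 0],
 [1, 0, 0]]
  V a = (3, 3, 0)
Solving gives a = (0, 3, 3).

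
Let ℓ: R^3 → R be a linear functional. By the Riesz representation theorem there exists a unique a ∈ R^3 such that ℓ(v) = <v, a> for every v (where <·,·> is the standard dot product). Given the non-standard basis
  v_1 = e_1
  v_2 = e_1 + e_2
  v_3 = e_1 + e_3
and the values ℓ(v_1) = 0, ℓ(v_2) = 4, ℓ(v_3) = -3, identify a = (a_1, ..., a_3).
a = (0, 4, -3)

Write a = (a_1, ..., a_3) in the standard basis. For each basis vector v_i, ℓ(v_i) = <v_i, a> is a linear equation in the a_j's. Collect the n equations into a matrix system V a = ℓ, where row i of V is v_i (expressed in the standard basis). Since V is invertible (lower-triangular with 1s on the diagonal, up to permutation), solve by back-substitution:
  V =
[[1, 0, 0],
 [1, 1, 0],
 [1, 0, 1]]
  V a = (0, 4, -3)
Solving gives a = (0, 4, -3).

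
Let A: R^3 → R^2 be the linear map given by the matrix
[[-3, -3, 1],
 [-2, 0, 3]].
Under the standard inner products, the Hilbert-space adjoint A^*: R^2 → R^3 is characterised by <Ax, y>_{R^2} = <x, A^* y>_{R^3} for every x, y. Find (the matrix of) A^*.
A^* = A^T =
[[-3, -2],
 [-3, 0],
 [1, 3]]

For real matrices with standard dot products, the defining identity <Ax, y> = <x, A^* y> gives (Ax)^T y = x^T (A^*) y, i.e. x^T A^T y = x^T (A^*) y. Since this holds for all x, y, we must have A^* = A^T. Therefore
A^* =
[[-3, -2],
 [-3, 0],
 [1, 3]].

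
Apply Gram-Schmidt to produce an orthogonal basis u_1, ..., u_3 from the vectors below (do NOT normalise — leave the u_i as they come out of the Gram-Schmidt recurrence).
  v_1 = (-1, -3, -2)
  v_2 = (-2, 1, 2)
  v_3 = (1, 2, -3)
Orthogonal basis:
  u_1 = (-1, -3, -2)
  u_2 = (-33/14, -1/14, 9/7)
  u_3 = (-116/101, 174/101, -203/101)

Apply the Gram-Schmidt recurrence
  u_1 = v_1
  u_i = v_i − Σ_{j<i} ((v_i · u_j) / (u_j · u_j)) · u_j.

Step by step this gives:
  u_1 = (-1, -3, -2)
  u_2 = (-33/14, -1/14, 9/7)
  u_3 = (-116/101, 174/101, -203/101)

Orthogonality check:
  u_2 · u_1 = 0 (should be 0)
  u_3 · u_1 = 0 (should be 0)
  u_3 · u_2 = 0 (should be 0)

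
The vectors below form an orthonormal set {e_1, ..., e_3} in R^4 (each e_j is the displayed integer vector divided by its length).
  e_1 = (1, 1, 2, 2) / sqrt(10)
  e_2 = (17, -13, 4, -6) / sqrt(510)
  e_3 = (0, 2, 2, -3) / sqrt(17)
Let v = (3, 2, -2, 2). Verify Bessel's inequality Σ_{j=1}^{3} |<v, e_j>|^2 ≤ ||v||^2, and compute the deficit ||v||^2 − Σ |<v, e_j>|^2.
Σ |<v, e_j>|^2 = 14/3; ||v||^2 = 21; deficit = 49/3

Write each e_j = u_j / sqrt(<u_j, u_j>) where u_j is the displayed integer vector. Then <v, e_j> = <v, u_j> / sqrt(<u_j, u_j>), so |<v, e_j>|^2 = <v, u_j>^2 / <u_j, u_j>.
Coefficients: <v, e_1> = 5/sqrt(10), <v, e_2> = 5/sqrt(510), <v, e_3> = -6/sqrt(17).
Square and sum: Σ |<v, e_j>|^2 = 14/3.
Compute ||v||^2 = v·v = 21.
Deficit = 21 − 14/3 = 49/3 ≥ 0, confirming Bessel's inequality. (The deficit equals ||v − Σ <v,e_j> e_j||^2, the squared distance from v to span{e_j}.)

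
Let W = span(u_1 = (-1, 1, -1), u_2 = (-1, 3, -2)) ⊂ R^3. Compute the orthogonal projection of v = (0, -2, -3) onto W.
proj_W(v) = (-4/3, -2/3, -1/3)

Set up U = [u_1 | ... | u_2] ∈ R^(3×2). The projector onto W = col(U) is P = U (U^T U)^(-1) U^T.
Compute U^T U =
  [3, 6]
  [6, 14],
and U^T v = (1, 0).
Solve U^T U · c = U^T v for the coefficients: c = (7/3, -1). The projection is proj_W(v) = U c.
Check: (v - proj_W(v)) · u_1 = 0  (should be 0).
Check: (v - proj_W(v)) · u_2 = 0  (should be 0).
Result: proj_W(v) = (-4/3, -2/3, -1/3).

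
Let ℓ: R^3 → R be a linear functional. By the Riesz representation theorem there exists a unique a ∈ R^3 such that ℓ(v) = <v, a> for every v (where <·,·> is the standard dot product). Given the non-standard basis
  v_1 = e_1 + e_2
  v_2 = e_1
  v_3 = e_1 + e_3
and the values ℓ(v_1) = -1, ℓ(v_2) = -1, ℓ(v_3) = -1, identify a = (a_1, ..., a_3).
a = (-1, 0, 0)

Write a = (a_1, ..., a_3) in the standard basis. For each basis vector v_i, ℓ(v_i) = <v_i, a> is a linear equation in the a_j's. Collect the n equations into a matrix system V a = ℓ, where row i of V is v_i (expressed in the standard basis). Since V is invertible (lower-triangular with 1s on the diagonal, up to permutation), solve by back-substitution:
  V =
[[1, 1, 0],
 [1, 0, 0],
 [1, 0, 1]]
  V a = (-1, -1, -1)
Solving gives a = (-1, 0, 0).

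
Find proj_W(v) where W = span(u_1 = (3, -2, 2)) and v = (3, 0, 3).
proj_W(v) = (45/17, -30/17, 30/17)

Set up U = [u_1 | ... | u_1] ∈ R^(3×1). The projector onto W = col(U) is P = U (U^T U)^(-1) U^T.
Compute U^T U =
  [17],
and U^T v = (15).
Solve U^T U · c = U^T v for the coefficients: c = (15/17). The projection is proj_W(v) = U c.
Check: (v - proj_W(v)) · u_1 = 0  (should be 0).
Result: proj_W(v) = (45/17, -30/17, 30/17).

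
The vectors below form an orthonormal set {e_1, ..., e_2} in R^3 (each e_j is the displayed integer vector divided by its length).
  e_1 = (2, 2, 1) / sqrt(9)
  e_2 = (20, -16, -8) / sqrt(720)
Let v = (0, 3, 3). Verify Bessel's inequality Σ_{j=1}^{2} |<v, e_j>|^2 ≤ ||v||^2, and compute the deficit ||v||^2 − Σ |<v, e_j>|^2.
Σ |<v, e_j>|^2 = 81/5; ||v||^2 = 18; deficit = 9/5

Write each e_j = u_j / sqrt(<u_j, u_j>) where u_j is the displayed integer vector. Then <v, e_j> = <v, u_j> / sqrt(<u_j, u_j>), so |<v, e_j>|^2 = <v, u_j>^2 / <u_j, u_j>.
Coefficients: <v, e_1> = 9/sqrt(9), <v, e_2> = -72/sqrt(720).
Square and sum: Σ |<v, e_j>|^2 = 81/5.
Compute ||v||^2 = v·v = 18.
Deficit = 18 − 81/5 = 9/5 ≥ 0, confirming Bessel's inequality. (The deficit equals ||v − Σ <v,e_j> e_j||^2, the squared distance from v to span{e_j}.)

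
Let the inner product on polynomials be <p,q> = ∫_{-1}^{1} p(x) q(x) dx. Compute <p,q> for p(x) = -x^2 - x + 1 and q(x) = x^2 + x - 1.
<p,q> = -26/15

Expand the product: p(x)·q(x) = -x^4 - 2*x^3 + x^2 + 2*x - 1.
∫_{-1}^{1} of each monomial x^k gives [2/(k+1) if k even, 0 if k odd]. Integrating term-by-term (or equivalently evaluating the antiderivative F(x) = -x^5/5 - x^4/2 + x^3/3 + x^2 - x at the endpoints):
  F(1) − F(−1) = -11/30 − (41/30) = -26/15.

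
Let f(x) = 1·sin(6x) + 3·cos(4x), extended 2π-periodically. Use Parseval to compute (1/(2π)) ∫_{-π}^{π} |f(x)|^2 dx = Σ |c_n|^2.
Σ |c_n|^2 = 5

Expand |f|^2 and use orthogonality of {sin(nx), cos(mx)} on [-π, π]:
  ∫_{-π}^{π} sin(nx)^2 dx = π, ∫ cos(mx)^2 dx = π, and cross terms integrate to 0.
So ∫_{-π}^{π} f(x)^2 dx = 1^2 · π + 3^2 · π = (1 + 9)π.
Divide by 2π: (1 + 9)/2 = 5.
By Parseval, this equals Σ |c_n|^2.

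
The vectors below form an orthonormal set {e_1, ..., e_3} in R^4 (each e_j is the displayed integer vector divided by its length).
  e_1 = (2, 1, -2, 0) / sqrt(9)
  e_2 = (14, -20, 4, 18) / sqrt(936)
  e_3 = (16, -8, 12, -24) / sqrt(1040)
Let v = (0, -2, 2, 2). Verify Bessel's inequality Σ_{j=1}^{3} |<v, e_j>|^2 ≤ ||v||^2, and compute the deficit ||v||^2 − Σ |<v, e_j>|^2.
Σ |<v, e_j>|^2 = 58/5; ||v||^2 = 12; deficit = 2/5

Write each e_j = u_j / sqrt(<u_j, u_j>) where u_j is the displayed integer vector. Then <v, e_j> = <v, u_j> / sqrt(<u_j, u_j>), so |<v, e_j>|^2 = <v, u_j>^2 / <u_j, u_j>.
Coefficients: <v, e_1> = -6/sqrt(9), <v, e_2> = 84/sqrt(936), <v, e_3> = -8/sqrt(1040).
Square and sum: Σ |<v, e_j>|^2 = 58/5.
Compute ||v||^2 = v·v = 12.
Deficit = 12 − 58/5 = 2/5 ≥ 0, confirming Bessel's inequality. (The deficit equals ||v − Σ <v,e_j> e_j||^2, the squared distance from v to span{e_j}.)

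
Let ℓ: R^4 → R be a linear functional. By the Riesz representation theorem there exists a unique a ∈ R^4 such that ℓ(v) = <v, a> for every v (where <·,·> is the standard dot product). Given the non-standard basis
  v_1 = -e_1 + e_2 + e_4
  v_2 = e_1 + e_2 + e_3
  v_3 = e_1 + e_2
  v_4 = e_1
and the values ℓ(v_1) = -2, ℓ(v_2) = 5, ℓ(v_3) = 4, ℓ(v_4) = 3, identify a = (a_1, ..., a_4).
a = (3, 1, 1, 0)

Write a = (a_1, ..., a_4) in the standard basis. For each basis vector v_i, ℓ(v_i) = <v_i, a> is a linear equation in the a_j's. Collect the n equations into a matrix system V a = ℓ, where row i of V is v_i (expressed in the standard basis). Since V is invertible (lower-triangular with 1s on the diagonal, up to permutation), solve by back-substitution:
  V =
[[-1, 1, 0, 1],
 [1, 1, 1, 0],
 [1, 1, 0, 0],
 [1, 0, 0, 0]]
  V a = (-2, 5, 4, 3)
Solving gives a = (3, 1, 1, 0).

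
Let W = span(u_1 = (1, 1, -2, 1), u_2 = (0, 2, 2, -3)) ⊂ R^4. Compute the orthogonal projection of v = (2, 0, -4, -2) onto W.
proj_W(v) = (63/47, 89/47, -100/47, 24/47)

Set up U = [u_1 | ... | u_2] ∈ R^(4×2). The projector onto W = col(U) is P = U (U^T U)^(-1) U^T.
Compute U^T U =
  [7, -5]
  [-5, 17],
and U^T v = (8, -2).
Solve U^T U · c = U^T v for the coefficients: c = (63/47, 13/47). The projection is proj_W(v) = U c.
Check: (v - proj_W(v)) · u_1 = 0  (should be 0).
Check: (v - proj_W(v)) · u_2 = 0  (should be 0).
Result: proj_W(v) = (63/47, 89/47, -100/47, 24/47).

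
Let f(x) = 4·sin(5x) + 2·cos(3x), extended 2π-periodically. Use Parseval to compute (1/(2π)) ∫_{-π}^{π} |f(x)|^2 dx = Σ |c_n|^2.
Σ |c_n|^2 = 10

Expand |f|^2 and use orthogonality of {sin(nx), cos(mx)} on [-π, π]:
  ∫_{-π}^{π} sin(nx)^2 dx = π, ∫ cos(mx)^2 dx = π, and cross terms integrate to 0.
So ∫_{-π}^{π} f(x)^2 dx = 4^2 · π + 2^2 · π = (16 + 4)π.
Divide by 2π: (16 + 4)/2 = 10.
By Parseval, this equals Σ |c_n|^2.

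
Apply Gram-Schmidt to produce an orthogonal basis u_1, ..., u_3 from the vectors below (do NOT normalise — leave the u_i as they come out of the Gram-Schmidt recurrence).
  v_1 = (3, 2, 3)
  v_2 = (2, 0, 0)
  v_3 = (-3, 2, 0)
Orthogonal basis:
  u_1 = (3, 2, 3)
  u_2 = (13/11, -6/11, -9/11)
  u_3 = (0, 18/13, -12/13)

Apply the Gram-Schmidt recurrence
  u_1 = v_1
  u_i = v_i − Σ_{j<i} ((v_i · u_j) / (u_j · u_j)) · u_j.

Step by step this gives:
  u_1 = (3, 2, 3)
  u_2 = (13/11, -6/11, -9/11)
  u_3 = (0, 18/13, -12/13)

Orthogonality check:
  u_2 · u_1 = 0 (should be 0)
  u_3 · u_1 = 0 (should be 0)
  u_3 · u_2 = 0 (should be 0)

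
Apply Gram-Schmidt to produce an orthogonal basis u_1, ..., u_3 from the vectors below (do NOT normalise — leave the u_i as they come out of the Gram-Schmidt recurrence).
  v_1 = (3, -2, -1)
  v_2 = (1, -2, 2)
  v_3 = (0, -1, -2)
Orthogonal basis:
  u_1 = (3, -2, -1)
  u_2 = (-1/14, -9/7, 33/14)
  u_3 = (-90/101, -105/101, -60/101)

Apply the Gram-Schmidt recurrence
  u_1 = v_1
  u_i = v_i − Σ_{j<i} ((v_i · u_j) / (u_j · u_j)) · u_j.

Step by step this gives:
  u_1 = (3, -2, -1)
  u_2 = (-1/14, -9/7, 33/14)
  u_3 = (-90/101, -105/101, -60/101)

Orthogonality check:
  u_2 · u_1 = 0 (should be 0)
  u_3 · u_1 = 0 (should be 0)
  u_3 · u_2 = 0 (should be 0)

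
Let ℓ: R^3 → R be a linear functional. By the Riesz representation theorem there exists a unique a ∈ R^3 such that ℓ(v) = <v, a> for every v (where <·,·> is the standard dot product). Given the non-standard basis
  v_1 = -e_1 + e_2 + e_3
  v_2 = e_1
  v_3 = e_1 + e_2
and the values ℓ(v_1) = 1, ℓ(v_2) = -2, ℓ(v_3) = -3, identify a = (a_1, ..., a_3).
a = (-2, -1, 0)

Write a = (a_1, ..., a_3) in the standard basis. For each basis vector v_i, ℓ(v_i) = <v_i, a> is a linear equation in the a_j's. Collect the n equations into a matrix system V a = ℓ, where row i of V is v_i (expressed in the standard basis). Since V is invertible (lower-triangular with 1s on the diagonal, up to permutation), solve by back-substitution:
  V =
[[-1, 1, 1],
 [1, 0, 0],
 [1, 1, 0]]
  V a = (1, -2, -3)
Solving gives a = (-2, -1, 0).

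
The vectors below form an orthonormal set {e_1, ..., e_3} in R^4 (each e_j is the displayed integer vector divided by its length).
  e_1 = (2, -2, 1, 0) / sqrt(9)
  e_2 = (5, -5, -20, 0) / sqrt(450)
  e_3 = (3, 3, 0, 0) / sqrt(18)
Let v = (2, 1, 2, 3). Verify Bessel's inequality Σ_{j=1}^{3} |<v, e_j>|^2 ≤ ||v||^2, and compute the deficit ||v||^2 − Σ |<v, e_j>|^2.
Σ |<v, e_j>|^2 = 9; ||v||^2 = 18; deficit = 9

Write each e_j = u_j / sqrt(<u_j, u_j>) where u_j is the displayed integer vector. Then <v, e_j> = <v, u_j> / sqrt(<u_j, u_j>), so |<v, e_j>|^2 = <v, u_j>^2 / <u_j, u_j>.
Coefficients: <v, e_1> = 4/sqrt(9), <v, e_2> = -35/sqrt(450), <v, e_3> = 9/sqrt(18).
Square and sum: Σ |<v, e_j>|^2 = 9.
Compute ||v||^2 = v·v = 18.
Deficit = 18 − 9 = 9 ≥ 0, confirming Bessel's inequality. (The deficit equals ||v − Σ <v,e_j> e_j||^2, the squared distance from v to span{e_j}.)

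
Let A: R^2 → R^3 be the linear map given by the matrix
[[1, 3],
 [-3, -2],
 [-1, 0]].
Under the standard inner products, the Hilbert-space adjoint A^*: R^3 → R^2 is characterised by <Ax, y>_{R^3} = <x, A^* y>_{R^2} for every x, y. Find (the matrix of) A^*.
A^* = A^T =
[[1, -3, -1],
 [3, -2, 0]]

For real matrices with standard dot products, the defining identity <Ax, y> = <x, A^* y> gives (Ax)^T y = x^T (A^*) y, i.e. x^T A^T y = x^T (A^*) y. Since this holds for all x, y, we must have A^* = A^T. Therefore
A^* =
[[1, -3, -1],
 [3, -2, 0]].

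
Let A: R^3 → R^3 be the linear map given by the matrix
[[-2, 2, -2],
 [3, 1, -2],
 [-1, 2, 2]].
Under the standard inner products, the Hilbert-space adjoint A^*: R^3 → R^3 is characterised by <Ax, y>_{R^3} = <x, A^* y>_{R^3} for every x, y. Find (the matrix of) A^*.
A^* = A^T =
[[-2, 3, -1],
 [2, 1, 2],
 [-2, -2, 2]]

For real matrices with standard dot products, the defining identity <Ax, y> = <x, A^* y> gives (Ax)^T y = x^T (A^*) y, i.e. x^T A^T y = x^T (A^*) y. Since this holds for all x, y, we must have A^* = A^T. Therefore
A^* =
[[-2, 3, -1],
 [2, 1, 2],
 [-2, -2, 2]].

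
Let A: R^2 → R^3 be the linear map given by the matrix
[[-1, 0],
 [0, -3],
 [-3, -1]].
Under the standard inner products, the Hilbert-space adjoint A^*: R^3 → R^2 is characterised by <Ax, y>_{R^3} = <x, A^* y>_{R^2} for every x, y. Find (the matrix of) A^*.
A^* = A^T =
[[-1, 0, -3],
 [0, -3, -1]]

For real matrices with standard dot products, the defining identity <Ax, y> = <x, A^* y> gives (Ax)^T y = x^T (A^*) y, i.e. x^T A^T y = x^T (A^*) y. Since this holds for all x, y, we must have A^* = A^T. Therefore
A^* =
[[-1, 0, -3],
 [0, -3, -1]].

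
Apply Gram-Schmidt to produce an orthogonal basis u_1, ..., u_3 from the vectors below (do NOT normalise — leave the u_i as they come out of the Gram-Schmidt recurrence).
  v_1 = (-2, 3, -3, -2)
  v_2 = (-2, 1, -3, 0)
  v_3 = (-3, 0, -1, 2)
Orthogonal basis:
  u_1 = (-2, 3, -3, -2)
  u_2 = (-10/13, -11/13, -15/13, 16/13)
  u_3 = (-41/27, 17/27, 11/9, 17/27)

Apply the Gram-Schmidt recurrence
  u_1 = v_1
  u_i = v_i − Σ_{j<i} ((v_i · u_j) / (u_j · u_j)) · u_j.

Step by step this gives:
  u_1 = (-2, 3, -3, -2)
  u_2 = (-10/13, -11/13, -15/13, 16/13)
  u_3 = (-41/27, 17/27, 11/9, 17/27)

Orthogonality check:
  u_2 · u_1 = 0 (should be 0)
  u_3 · u_1 = 0 (should be 0)
  u_3 · u_2 = 0 (should be 0)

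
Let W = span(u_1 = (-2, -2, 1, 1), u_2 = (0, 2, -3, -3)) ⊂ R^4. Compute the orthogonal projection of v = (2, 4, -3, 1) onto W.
proj_W(v) = (14/5, 14/5, -7/5, -7/5)

Set up U = [u_1 | ... | u_2] ∈ R^(4×2). The projector onto W = col(U) is P = U (U^T U)^(-1) U^T.
Compute U^T U =
  [10, -10]
  [-10, 22],
and U^T v = (-14, 14).
Solve U^T U · c = U^T v for the coefficients: c = (-7/5, 0). The projection is proj_W(v) = U c.
Check: (v - proj_W(v)) · u_1 = 0  (should be 0).
Check: (v - proj_W(v)) · u_2 = 0  (should be 0).
Result: proj_W(v) = (14/5, 14/5, -7/5, -7/5).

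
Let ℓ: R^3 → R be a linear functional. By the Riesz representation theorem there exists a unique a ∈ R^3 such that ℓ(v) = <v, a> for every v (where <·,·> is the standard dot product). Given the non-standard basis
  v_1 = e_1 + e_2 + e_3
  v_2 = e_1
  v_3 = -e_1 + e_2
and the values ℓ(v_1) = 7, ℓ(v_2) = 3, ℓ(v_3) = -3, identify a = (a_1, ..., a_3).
a = (3, 0, 4)

Write a = (a_1, ..., a_3) in the standard basis. For each basis vector v_i, ℓ(v_i) = <v_i, a> is a linear equation in the a_j's. Collect the n equations into a matrix system V a = ℓ, where row i of V is v_i (expressed in the standard basis). Since V is invertible (lower-triangular with 1s on the diagonal, up to permutation), solve by back-substitution:
  V =
[[1, 1, 1],
 [1, 0, 0],
 [-1, 1, 0]]
  V a = (7, 3, -3)
Solving gives a = (3, 0, 4).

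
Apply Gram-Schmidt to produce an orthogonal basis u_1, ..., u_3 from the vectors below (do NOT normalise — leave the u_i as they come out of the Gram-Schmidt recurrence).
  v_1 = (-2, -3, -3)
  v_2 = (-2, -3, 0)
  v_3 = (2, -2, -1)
Orthogonal basis:
  u_1 = (-2, -3, -3)
  u_2 = (-9/11, -27/22, 39/22)
  u_3 = (30/13, -20/13, 0)

Apply the Gram-Schmidt recurrence
  u_1 = v_1
  u_i = v_i − Σ_{j<i} ((v_i · u_j) / (u_j · u_j)) · u_j.

Step by step this gives:
  u_1 = (-2, -3, -3)
  u_2 = (-9/11, -27/22, 39/22)
  u_3 = (30/13, -20/13, 0)

Orthogonality check:
  u_2 · u_1 = 0 (should be 0)
  u_3 · u_1 = 0 (should be 0)
  u_3 · u_2 = 0 (should be 0)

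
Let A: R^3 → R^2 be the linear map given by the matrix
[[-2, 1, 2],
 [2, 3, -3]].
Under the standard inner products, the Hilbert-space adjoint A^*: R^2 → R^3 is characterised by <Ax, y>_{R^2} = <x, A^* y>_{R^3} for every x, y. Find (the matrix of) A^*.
A^* = A^T =
[[-2, 2],
 [1, 3],
 [2, -3]]

For real matrices with standard dot products, the defining identity <Ax, y> = <x, A^* y> gives (Ax)^T y = x^T (A^*) y, i.e. x^T A^T y = x^T (A^*) y. Since this holds for all x, y, we must have A^* = A^T. Therefore
A^* =
[[-2, 2],
 [1, 3],
 [2, -3]].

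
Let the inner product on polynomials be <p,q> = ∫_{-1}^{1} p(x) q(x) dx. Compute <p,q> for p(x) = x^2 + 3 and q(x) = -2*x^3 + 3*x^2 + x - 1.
<p,q> = 8/15

Expand the product: p(x)·q(x) = -2*x^5 + 3*x^4 - 5*x^3 + 8*x^2 + 3*x - 3.
∫_{-1}^{1} of each monomial x^k gives [2/(k+1) if k even, 0 if k odd]. Integrating term-by-term (or equivalently evaluating the antiderivative F(x) = -x^6/3 + 3*x^5/5 - 5*x^4/4 + 8*x^3/3 + 3*x^2/2 - 3*x at the endpoints):
  F(1) − F(−1) = 11/60 − (-7/20) = 8/15.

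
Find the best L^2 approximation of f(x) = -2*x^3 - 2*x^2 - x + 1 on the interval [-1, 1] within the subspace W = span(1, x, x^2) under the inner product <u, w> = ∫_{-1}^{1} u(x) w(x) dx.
g(x) = -2*x^2 - 11*x/5 + 1

The best approximation g ∈ W is the orthogonal projection of f onto W. Writing g = a_0 + a_1 x + a_2 x^2, the coefficients solve the normal equations G · a = b where
  G_{ij} = <φ_i, φ_j> and b_i = <f, φ_i>, with φ_0 = 1, φ_1 = x, φ_2 = x^2.
G =
  [2, 0, 2/3]
  [0, 2/3, 0]
  [2/3, 0, 2/5],
b = (2/3, -22/15, -2/15).
Solving gives a_0 = 1, a_1 = -11/5, a_2 = -2, so
  g(x) = -2*x^2 - 11*x/5 + 1.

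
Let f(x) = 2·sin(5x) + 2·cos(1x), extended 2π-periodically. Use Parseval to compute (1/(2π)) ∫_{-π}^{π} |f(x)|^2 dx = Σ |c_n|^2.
Σ |c_n|^2 = 4

Expand |f|^2 and use orthogonality of {sin(nx), cos(mx)} on [-π, π]:
  ∫_{-π}^{π} sin(nx)^2 dx = π, ∫ cos(mx)^2 dx = π, and cross terms integrate to 0.
So ∫_{-π}^{π} f(x)^2 dx = 2^2 · π + 2^2 · π = (4 + 4)π.
Divide by 2π: (4 + 4)/2 = 4.
By Parseval, this equals Σ |c_n|^2.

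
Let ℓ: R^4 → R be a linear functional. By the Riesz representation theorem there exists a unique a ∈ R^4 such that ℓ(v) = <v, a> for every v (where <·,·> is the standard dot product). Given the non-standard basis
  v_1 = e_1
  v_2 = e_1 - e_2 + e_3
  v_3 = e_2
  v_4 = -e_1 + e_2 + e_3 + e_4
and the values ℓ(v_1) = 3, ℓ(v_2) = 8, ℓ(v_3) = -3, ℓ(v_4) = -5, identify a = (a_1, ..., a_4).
a = (3, -3, 2, -1)

Write a = (a_1, ..., a_4) in the standard basis. For each basis vector v_i, ℓ(v_i) = <v_i, a> is a linear equation in the a_j's. Collect the n equations into a matrix system V a = ℓ, where row i of V is v_i (expressed in the standard basis). Since V is invertible (lower-triangular with 1s on the diagonal, up to permutation), solve by back-substitution:
  V =
[[1, 0, 0, 0],
 [1, -1, 1, 0],
 [0, 1, 0, 0],
 [-1, 1, 1, 1]]
  V a = (3, 8, -3, -5)
Solving gives a = (3, -3, 2, -1).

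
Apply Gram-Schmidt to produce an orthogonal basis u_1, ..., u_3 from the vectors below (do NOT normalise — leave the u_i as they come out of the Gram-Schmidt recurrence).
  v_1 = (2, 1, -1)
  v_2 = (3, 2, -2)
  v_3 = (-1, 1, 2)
Orthogonal basis:
  u_1 = (2, 1, -1)
  u_2 = (-1/3, 1/3, -1/3)
  u_3 = (0, 3/2, 3/2)

Apply the Gram-Schmidt recurrence
  u_1 = v_1
  u_i = v_i − Σ_{j<i} ((v_i · u_j) / (u_j · u_j)) · u_j.

Step by step this gives:
  u_1 = (2, 1, -1)
  u_2 = (-1/3, 1/3, -1/3)
  u_3 = (0, 3/2, 3/2)

Orthogonality check:
  u_2 · u_1 = 0 (should be 0)
  u_3 · u_1 = 0 (should be 0)
  u_3 · u_2 = 0 (should be 0)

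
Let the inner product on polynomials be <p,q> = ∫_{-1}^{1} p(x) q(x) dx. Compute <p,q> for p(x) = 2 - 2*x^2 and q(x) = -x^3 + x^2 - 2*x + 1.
<p,q> = 16/5

Expand the product: p(x)·q(x) = 2*x^5 - 2*x^4 + 2*x^3 - 4*x + 2.
∫_{-1}^{1} of each monomial x^k gives [2/(k+1) if k even, 0 if k odd]. Integrating term-by-term (or equivalently evaluating the antiderivative F(x) = x^6/3 - 2*x^5/5 + x^4/2 - 2*x^2 + 2*x at the endpoints):
  F(1) − F(−1) = 13/30 − (-83/30) = 16/5.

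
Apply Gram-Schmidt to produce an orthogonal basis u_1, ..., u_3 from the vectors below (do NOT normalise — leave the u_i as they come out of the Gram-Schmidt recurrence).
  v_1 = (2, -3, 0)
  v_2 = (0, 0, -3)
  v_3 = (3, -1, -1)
Orthogonal basis:
  u_1 = (2, -3, 0)
  u_2 = (0, 0, -3)
  u_3 = (21/13, 14/13, 0)

Apply the Gram-Schmidt recurrence
  u_1 = v_1
  u_i = v_i − Σ_{j<i} ((v_i · u_j) / (u_j · u_j)) · u_j.

Step by step this gives:
  u_1 = (2, -3, 0)
  u_2 = (0, 0, -3)
  u_3 = (21/13, 14/13, 0)

Orthogonality check:
  u_2 · u_1 = 0 (should be 0)
  u_3 · u_1 = 0 (should be 0)
  u_3 · u_2 = 0 (should be 0)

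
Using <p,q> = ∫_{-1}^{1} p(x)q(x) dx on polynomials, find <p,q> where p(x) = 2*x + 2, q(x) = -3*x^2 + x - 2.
<p,q> = -32/3

Expand the product: p(x)·q(x) = -6*x^3 - 4*x^2 - 2*x - 4.
∫_{-1}^{1} of each monomial x^k gives [2/(k+1) if k even, 0 if k odd]. Integrating term-by-term (or equivalently evaluating the antiderivative F(x) = -3*x^4/2 - 4*x^3/3 - x^2 - 4*x at the endpoints):
  F(1) − F(−1) = -47/6 − (17/6) = -32/3.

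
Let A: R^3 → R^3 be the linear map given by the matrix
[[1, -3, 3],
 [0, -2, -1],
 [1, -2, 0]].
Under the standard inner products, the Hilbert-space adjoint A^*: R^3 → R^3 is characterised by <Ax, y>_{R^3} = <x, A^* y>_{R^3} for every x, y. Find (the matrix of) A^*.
A^* = A^T =
[[1, 0, 1],
 [-3, -2, -2],
 [3, -1, 0]]

For real matrices with standard dot products, the defining identity <Ax, y> = <x, A^* y> gives (Ax)^T y = x^T (A^*) y, i.e. x^T A^T y = x^T (A^*) y. Since this holds for all x, y, we must have A^* = A^T. Therefore
A^* =
[[1, 0, 1],
 [-3, -2, -2],
 [3, -1, 0]].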